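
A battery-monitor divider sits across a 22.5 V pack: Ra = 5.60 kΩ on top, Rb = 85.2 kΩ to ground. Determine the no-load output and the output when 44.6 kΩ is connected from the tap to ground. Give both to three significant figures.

Open-circuit: V = 22.5 × 85.2/(5.60 + 85.2) = 21.1 V.
With the load, Rb becomes Rb‖R_L = 29.28 kΩ, so V = 22.5 × 29.28/34.88 = 18.9 V.

Unloaded: 21.1 V; loaded: 18.9 V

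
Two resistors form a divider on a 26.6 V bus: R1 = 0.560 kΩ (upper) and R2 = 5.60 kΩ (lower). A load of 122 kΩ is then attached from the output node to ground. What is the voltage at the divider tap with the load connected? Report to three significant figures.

V_out ≈ 24.1 V

The load sits in parallel with R2: R2‖R_L = (5600 × 122000) / (5600 + 122000) = 5354 Ω.
V_out = 26.6 × 5354 / (560 + 5354) = 26.6 × 5354/5914 = 24.1 V.
(Unloaded it would have been 24.2 V.)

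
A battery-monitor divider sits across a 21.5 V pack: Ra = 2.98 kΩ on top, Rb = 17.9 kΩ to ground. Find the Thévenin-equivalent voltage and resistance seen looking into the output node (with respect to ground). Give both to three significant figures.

V_th = 18.4 V, R_th = 2.55 kΩ

V_th is the open-circuit tap voltage: 21.5 × 17.9/(2.98 + 17.9) = 18.4 V.
With the supply zeroed, Ra and Rb appear in parallel from the tap: R_th = Ra‖Rb = (2.98 × 17.9)/20.88 = 2.55 kΩ.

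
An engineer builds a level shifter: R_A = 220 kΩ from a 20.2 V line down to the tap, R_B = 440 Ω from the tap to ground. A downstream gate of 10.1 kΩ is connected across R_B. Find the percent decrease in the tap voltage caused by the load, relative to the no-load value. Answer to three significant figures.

The divider's output (Thévenin) resistance is R_A‖R_B = 439.1 Ω.
Fractional drop under load = R_th/(R_th + R_L) = 439.1 / (439.1 + 10100) = 0.04167.
So the output falls by 4.17 %.

4.17 %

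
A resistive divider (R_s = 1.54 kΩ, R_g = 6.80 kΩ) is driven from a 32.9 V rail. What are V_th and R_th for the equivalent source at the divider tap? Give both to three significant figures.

V_th is the open-circuit tap voltage: 32.9 × 6.80/(1.54 + 6.80) = 26.8 V.
With the supply zeroed, R_s and R_g appear in parallel from the tap: R_th = R_s‖R_g = (1.54 × 6.80)/8.340 = 1.26 kΩ.

V_th = 26.8 V, R_th = 1.26 kΩ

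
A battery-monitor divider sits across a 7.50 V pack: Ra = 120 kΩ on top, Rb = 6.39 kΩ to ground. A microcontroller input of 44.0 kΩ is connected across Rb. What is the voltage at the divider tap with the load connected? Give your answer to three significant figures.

The load sits in parallel with Rb: Rb‖R_L = (6.39 × 44.0) / (6.39 + 44.0) = 5.580 kΩ.
V_out = 7.50 × 5.580 / (120 + 5.580) = 7.50 × 5.580/125.6 = 0.333 V.
(Unloaded it would have been 0.379 V.)

V_out ≈ 0.333 V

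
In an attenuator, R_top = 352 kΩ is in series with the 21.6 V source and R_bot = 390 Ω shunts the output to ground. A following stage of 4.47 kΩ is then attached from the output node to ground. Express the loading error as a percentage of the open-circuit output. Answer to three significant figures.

Unloaded V = 21.6 × 390/352400 = 0.023905 V.
Loaded: R_bot‖R_L = 358.7 Ω, giving V = 21.6 × 358.7/352400 = 0.021989 V.
Drop = (0.023905 − 0.021989) / 0.023905 = 8.02 %.

8.02 %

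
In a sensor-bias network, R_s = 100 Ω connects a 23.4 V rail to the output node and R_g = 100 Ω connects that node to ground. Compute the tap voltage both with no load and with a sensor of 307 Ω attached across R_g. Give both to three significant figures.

Open-circuit: V = 23.4 × 100/(100 + 100) = 11.7 V.
With the load, R_g becomes R_g‖R_L = 75.43 Ω, so V = 23.4 × 75.43/175.4 = 10.1 V.

Unloaded: 11.7 V; loaded: 10.1 V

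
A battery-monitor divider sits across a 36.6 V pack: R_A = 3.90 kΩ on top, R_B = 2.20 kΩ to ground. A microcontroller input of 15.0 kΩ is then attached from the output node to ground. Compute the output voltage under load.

The load sits in parallel with R_B: R_B‖R_L = (2.20 × 15.0) / (2.20 + 15.0) = 1.919 kΩ.
V_out = 36.6 × 1.919 / (3.90 + 1.919) = 36.6 × 1.919/5.819 = 12.1 V.
(Unloaded it would have been 13.2 V.)

V_out ≈ 12.1 V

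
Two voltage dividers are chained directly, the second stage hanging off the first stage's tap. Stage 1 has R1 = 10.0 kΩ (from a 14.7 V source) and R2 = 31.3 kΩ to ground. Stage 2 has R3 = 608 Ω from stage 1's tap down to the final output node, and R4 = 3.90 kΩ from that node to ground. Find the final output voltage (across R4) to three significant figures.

V_out ≈ 3.59 V

Stage 2 presents R3+R4 = 4508 Ω as a load on stage 1's tap.
Stage 1's lower leg becomes R2‖(R3+R4) = 3940 Ω, so V_mid = 14.7 × 3940/13940 = 4.155 V.
Stage 2 is itself unloaded: V_out = V_mid × R4/(R3+R4) = 4.155 × 3900/4508 = 3.59 V.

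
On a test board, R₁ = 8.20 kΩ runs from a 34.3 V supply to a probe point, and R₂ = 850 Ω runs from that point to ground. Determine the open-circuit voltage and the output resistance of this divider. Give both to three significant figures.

V_th = 3.22 V, R_th = 770 Ω

V_th is the open-circuit tap voltage: 34.3 × 850/(8200 + 850) = 3.22 V.
With the supply zeroed, R₁ and R₂ appear in parallel from the tap: R_th = R₁‖R₂ = (8200 × 850)/9050 = 770 Ω.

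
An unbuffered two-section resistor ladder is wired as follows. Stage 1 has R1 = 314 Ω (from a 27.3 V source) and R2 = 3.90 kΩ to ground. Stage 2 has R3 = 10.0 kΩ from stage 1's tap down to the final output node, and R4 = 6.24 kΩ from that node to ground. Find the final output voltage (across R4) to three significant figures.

Stage 2 presents R3+R4 = 16240 Ω as a load on stage 1's tap.
Stage 1's lower leg becomes R2‖(R3+R4) = 3145 Ω, so V_mid = 27.3 × 3145/3459 = 24.82 V.
Stage 2 is itself unloaded: V_out = V_mid × R4/(R3+R4) = 24.82 × 6240/16240 = 9.54 V.

V_out ≈ 9.54 V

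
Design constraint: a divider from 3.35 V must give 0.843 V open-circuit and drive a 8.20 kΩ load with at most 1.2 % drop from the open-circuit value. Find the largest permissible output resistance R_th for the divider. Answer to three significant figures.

Loading drop = R_th/(R_th + R_L) ≤ 0.0120, so R_th ≤ R_L · ε/(1−ε) = 8.20 kΩ × 0.0120/0.9880 = 99.6 Ω.
(Any R1, R2 with R2/(R1+R2) = 0.252 and R1‖R2 ≤ 99.6 Ω will meet the spec.)

R_th ≤ 99.6 Ω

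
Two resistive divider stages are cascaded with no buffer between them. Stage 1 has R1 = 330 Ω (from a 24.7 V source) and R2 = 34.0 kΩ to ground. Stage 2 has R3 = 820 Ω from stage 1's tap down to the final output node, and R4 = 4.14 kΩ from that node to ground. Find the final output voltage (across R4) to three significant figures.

V_out ≈ 19.2 V

Stage 2 presents R3+R4 = 4960 Ω as a load on stage 1's tap.
Stage 1's lower leg becomes R2‖(R3+R4) = 4329 Ω, so V_mid = 24.7 × 4329/4659 = 22.95 V.
Stage 2 is itself unloaded: V_out = V_mid × R4/(R3+R4) = 22.95 × 4140/4960 = 19.2 V.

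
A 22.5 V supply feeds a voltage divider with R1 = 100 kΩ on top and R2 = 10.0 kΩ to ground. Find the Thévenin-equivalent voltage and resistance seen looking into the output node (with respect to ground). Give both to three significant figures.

V_th is the open-circuit tap voltage: 22.5 × 10.0/(100 + 10.0) = 2.05 V.
With the supply zeroed, R1 and R2 appear in parallel from the tap: R_th = R1‖R2 = (100 × 10.0)/110.0 = 9.09 kΩ.

V_th = 2.05 V, R_th = 9.09 kΩ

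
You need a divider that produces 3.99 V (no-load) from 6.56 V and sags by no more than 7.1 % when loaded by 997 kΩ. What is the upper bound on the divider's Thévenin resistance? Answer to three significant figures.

Loading drop = R_th/(R_th + R_L) ≤ 0.0710, so R_th ≤ R_L · ε/(1−ε) = 997 kΩ × 0.0710/0.9290 = 76.2 kΩ.
(Any R1, R2 with R2/(R1+R2) = 0.608 and R1‖R2 ≤ 76.2 kΩ will meet the spec.)

R_th ≤ 76.2 kΩ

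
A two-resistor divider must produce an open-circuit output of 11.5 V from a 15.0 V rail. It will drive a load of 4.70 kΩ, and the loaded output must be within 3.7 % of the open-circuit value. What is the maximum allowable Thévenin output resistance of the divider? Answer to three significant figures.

Loading drop = R_th/(R_th + R_L) ≤ 0.0370, so R_th ≤ R_L · ε/(1−ε) = 4.70 kΩ × 0.0370/0.9630 = 181 Ω.

R_th ≤ 181 Ω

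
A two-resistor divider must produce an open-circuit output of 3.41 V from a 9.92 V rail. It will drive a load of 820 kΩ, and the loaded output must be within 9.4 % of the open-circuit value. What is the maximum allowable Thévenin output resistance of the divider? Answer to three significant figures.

Loading drop = R_th/(R_th + R_L) ≤ 0.0940, so R_th ≤ R_L · ε/(1−ε) = 820 kΩ × 0.0940/0.9060 = 85.1 kΩ.
(Any R1, R2 with R2/(R1+R2) = 0.344 and R1‖R2 ≤ 85.1 kΩ will meet the spec.)

R_th ≤ 85.1 kΩ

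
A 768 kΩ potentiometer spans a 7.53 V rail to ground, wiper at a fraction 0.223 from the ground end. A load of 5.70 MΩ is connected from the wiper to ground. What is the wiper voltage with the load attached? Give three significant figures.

V ≈ 1.64 V

The wiper splits the pot into (1−α)R = 596.7 kΩ above and αR = 171.3 kΩ below.
Lower section ‖ load = 166.3 kΩ.
V_wiper = 7.53 × 166.3/(596.7 + 166.3) = 1.64 V.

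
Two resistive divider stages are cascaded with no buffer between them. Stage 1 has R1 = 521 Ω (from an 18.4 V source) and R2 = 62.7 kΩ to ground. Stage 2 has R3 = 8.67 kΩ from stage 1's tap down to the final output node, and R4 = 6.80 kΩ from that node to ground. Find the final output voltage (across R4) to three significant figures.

V_out ≈ 7.76 V

Stage 2 presents R3+R4 = 15470 Ω as a load on stage 1's tap.
Stage 1's lower leg becomes R2‖(R3+R4) = 12410 Ω, so V_mid = 18.4 × 12410/12930 = 17.66 V.
Stage 2 is itself unloaded: V_out = V_mid × R4/(R3+R4) = 17.66 × 6800/15470 = 7.76 V.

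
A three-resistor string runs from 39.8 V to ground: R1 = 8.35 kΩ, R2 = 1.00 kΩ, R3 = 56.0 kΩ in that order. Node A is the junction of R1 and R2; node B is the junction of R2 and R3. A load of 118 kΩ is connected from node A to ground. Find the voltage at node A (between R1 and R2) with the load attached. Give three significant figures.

Below node A the series string R2+R3 = 57.00 kΩ sits in parallel with the 118 kΩ load: 38.43 kΩ.
V_A = 39.8 × 38.43/(8.35 + 38.43) = 32.7 V.

V ≈ 32.7 V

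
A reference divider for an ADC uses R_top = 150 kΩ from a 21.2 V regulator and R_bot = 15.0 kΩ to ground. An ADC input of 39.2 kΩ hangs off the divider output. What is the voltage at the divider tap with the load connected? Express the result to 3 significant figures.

V_out ≈ 1.43 V

The load sits in parallel with R_bot: R_bot‖R_L = (15.0 × 39.2) / (15.0 + 39.2) = 10.85 kΩ.
V_out = 21.2 × 10.85 / (150 + 10.85) = 21.2 × 10.85/160.8 = 1.43 V.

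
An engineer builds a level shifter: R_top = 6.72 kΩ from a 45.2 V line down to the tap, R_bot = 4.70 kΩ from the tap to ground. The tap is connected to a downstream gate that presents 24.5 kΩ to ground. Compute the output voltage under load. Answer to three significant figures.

V_out ≈ 16.7 V

The load sits in parallel with R_bot: R_bot‖R_L = (4.70 × 24.5) / (4.70 + 24.5) = 3.943 kΩ.
V_out = 45.2 × 3.943 / (6.72 + 3.943) = 45.2 × 3.943/10.66 = 16.7 V.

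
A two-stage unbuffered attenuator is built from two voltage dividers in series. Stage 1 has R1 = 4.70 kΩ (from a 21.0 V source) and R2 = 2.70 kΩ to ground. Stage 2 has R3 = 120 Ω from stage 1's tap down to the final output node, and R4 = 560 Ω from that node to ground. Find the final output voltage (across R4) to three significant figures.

V_out ≈ 1.79 V

Stage 2 presents R3+R4 = 680.0 Ω as a load on stage 1's tap.
Stage 1's lower leg becomes R2‖(R3+R4) = 543.2 Ω, so V_mid = 21.0 × 543.2/5243 = 2.176 V.
Stage 2 is itself unloaded: V_out = V_mid × R4/(R3+R4) = 2.176 × 560/680.0 = 1.79 V.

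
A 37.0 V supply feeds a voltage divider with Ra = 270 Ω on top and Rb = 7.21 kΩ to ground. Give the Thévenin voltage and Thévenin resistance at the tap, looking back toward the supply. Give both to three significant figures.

V_th = 35.7 V, R_th = 260 Ω

V_th is the open-circuit tap voltage: 37.0 × 7210/(270 + 7210) = 35.7 V.
With the supply zeroed, Ra and Rb appear in parallel from the tap: R_th = Ra‖Rb = (270 × 7210)/7480 = 260 Ω.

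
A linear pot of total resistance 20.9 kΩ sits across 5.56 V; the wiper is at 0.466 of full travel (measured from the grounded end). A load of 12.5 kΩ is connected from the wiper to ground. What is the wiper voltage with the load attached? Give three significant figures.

V ≈ 1.83 V

The wiper splits the pot into (1−α)R = 11.16 kΩ above and αR = 9.739 kΩ below.
Lower section ‖ load = 5.474 kΩ.
V_wiper = 5.56 × 5.474/(11.16 + 5.474) = 1.83 V.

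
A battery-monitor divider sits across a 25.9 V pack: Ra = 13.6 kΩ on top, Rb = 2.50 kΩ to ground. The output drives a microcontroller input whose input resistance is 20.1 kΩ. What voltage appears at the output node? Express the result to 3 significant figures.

The load sits in parallel with Rb: Rb‖R_L = (2.50 × 20.1) / (2.50 + 20.1) = 2.223 kΩ.
V_out = 25.9 × 2.223 / (13.6 + 2.223) = 25.9 × 2.223/15.82 = 3.64 V.

V_out ≈ 3.64 V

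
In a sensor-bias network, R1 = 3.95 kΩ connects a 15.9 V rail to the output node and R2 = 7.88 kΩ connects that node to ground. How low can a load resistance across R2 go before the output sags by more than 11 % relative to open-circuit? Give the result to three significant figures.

R_L(min) ≈ 21.3 kΩ

Output resistance R_th = R1‖R2 = (3.95 × 7.88)/11.83 = 2.631 kΩ.
The fractional drop is R_th/(R_th + R_L); requiring this ≤ 0.110 gives R_L ≥ R_th(1/0.110 − 1) = 2.631 × 8.091 = 21.3 kΩ.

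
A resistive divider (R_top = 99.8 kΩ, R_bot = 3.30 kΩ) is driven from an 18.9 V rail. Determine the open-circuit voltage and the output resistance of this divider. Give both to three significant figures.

V_th = 0.605 V, R_th = 3.19 kΩ

V_th is the open-circuit tap voltage: 18.9 × 3.30/(99.8 + 3.30) = 0.605 V.
With the supply zeroed, R_top and R_bot appear in parallel from the tap: R_th = R_top‖R_bot = (99.8 × 3.30)/103.1 = 3.19 kΩ.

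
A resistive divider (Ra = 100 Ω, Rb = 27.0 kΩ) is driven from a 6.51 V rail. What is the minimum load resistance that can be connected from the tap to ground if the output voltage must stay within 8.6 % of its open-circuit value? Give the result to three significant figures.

R_L(min) ≈ 1.06 kΩ

Output resistance R_th = Ra‖Rb = (100 × 27000)/27100 = 99.63 Ω.
The fractional drop is R_th/(R_th + R_L); requiring this ≤ 0.0860 gives R_L ≥ R_th(1/0.0860 − 1) = 99.63 × 10.63 = 1.06 kΩ.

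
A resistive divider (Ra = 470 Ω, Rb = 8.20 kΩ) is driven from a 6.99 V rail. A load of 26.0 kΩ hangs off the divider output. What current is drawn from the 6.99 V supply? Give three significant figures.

Rb‖R_L = 6234 Ω, so the source sees Ra + Rb‖R_L = 6704 Ω.
I = 6.99 V / 6704 Ω = 1.04 mA.

I ≈ 1.04 mA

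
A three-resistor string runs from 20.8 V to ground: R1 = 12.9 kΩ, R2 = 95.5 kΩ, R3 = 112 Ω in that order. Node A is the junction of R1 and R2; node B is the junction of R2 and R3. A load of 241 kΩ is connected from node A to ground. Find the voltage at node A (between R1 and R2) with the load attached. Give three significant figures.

Below node A the series string R2+R3 = 95610 Ω sits in parallel with the 241000 Ω load: 68450 Ω.
V_A = 20.8 × 68450/(12900 + 68450) = 17.5 V.

V ≈ 17.5 V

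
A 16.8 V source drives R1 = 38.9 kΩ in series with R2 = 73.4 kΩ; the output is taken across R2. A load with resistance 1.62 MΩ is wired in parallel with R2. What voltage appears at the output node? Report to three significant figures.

V_out ≈ 10.8 V

The load sits in parallel with R2: R2‖R_L = (73.4 × 1620) / (73.4 + 1620) = 70.22 kΩ.
V_out = 16.8 × 70.22 / (38.9 + 70.22) = 16.8 × 70.22/109.1 = 10.8 V.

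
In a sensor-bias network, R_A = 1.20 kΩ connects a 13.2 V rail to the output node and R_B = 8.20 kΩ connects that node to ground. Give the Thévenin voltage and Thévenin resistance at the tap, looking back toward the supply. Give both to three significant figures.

V_th = 11.5 V, R_th = 1.05 kΩ

V_th is the open-circuit tap voltage: 13.2 × 8.20/(1.20 + 8.20) = 11.5 V.
With the supply zeroed, R_A and R_B appear in parallel from the tap: R_th = R_A‖R_B = (1.20 × 8.20)/9.400 = 1.05 kΩ.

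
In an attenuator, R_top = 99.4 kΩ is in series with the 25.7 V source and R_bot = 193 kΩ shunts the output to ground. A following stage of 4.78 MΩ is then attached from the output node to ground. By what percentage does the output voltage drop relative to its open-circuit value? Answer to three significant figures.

1.35 %

The divider's output (Thévenin) resistance is R_top‖R_bot = 65.61 kΩ.
Fractional drop under load = R_th/(R_th + R_L) = 65.61 / (65.61 + 4780) = 0.01354.
So the output falls by 1.35 %.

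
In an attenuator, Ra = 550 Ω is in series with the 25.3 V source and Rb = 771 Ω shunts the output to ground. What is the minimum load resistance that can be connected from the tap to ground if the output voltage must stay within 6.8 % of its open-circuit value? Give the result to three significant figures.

Output resistance R_th = Ra‖Rb = (550 × 771)/1321 = 321.0 Ω.
The fractional drop is R_th/(R_th + R_L); requiring this ≤ 0.0680 gives R_L ≥ R_th(1/0.0680 − 1) = 321.0 × 13.71 = 4.40 kΩ.

R_L(min) ≈ 4.40 kΩ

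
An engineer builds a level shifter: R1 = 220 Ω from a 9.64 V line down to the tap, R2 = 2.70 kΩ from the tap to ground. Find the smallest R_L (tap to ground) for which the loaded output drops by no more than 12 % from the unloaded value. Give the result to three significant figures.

Output resistance R_th = R1‖R2 = (220 × 2700)/2920 = 203.4 Ω.
The fractional drop is R_th/(R_th + R_L); requiring this ≤ 0.120 gives R_L ≥ R_th(1/0.120 − 1) = 203.4 × 7.333 = 1.49 kΩ.

R_L(min) ≈ 1.49 kΩ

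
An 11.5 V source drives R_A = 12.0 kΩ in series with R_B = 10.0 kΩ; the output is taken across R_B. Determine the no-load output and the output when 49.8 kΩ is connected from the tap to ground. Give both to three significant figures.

Unloaded: 5.23 V; loaded: 4.71 V

Open-circuit: V = 11.5 × 10.0/(12.0 + 10.0) = 5.23 V.
With the load, R_B becomes R_B‖R_L = 8.328 kΩ, so V = 11.5 × 8.328/20.33 = 4.71 V.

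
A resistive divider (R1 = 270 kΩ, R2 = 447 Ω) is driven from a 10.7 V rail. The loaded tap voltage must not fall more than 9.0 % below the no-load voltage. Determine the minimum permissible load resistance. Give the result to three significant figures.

Output resistance R_th = R1‖R2 = (270000 × 447)/270400 = 446.3 Ω.
The fractional drop is R_th/(R_th + R_L); requiring this ≤ 0.0900 gives R_L ≥ R_th(1/0.0900 − 1) = 446.3 × 10.11 = 4.51 kΩ.

R_L(min) ≈ 4.51 kΩ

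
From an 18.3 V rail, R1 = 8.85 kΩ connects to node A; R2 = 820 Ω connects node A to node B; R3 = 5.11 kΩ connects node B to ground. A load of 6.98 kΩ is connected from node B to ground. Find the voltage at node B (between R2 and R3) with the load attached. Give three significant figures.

V ≈ 4.28 V

At node B, R3 is in parallel with the load: R3‖R_L = 2950 Ω.
Below node A the resistance is R2 + (R3‖R_L) = 3770 Ω, so V_A = 18.3 × 3770/12620 = 5.467 V.
Then V_B = V_A × (R3‖R_L)/(R2 + R3‖R_L) = 5.467 × 2950/3770 = 4.28 V.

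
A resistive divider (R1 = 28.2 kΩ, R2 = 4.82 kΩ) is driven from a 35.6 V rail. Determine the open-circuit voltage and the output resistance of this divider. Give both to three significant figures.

V_th = 5.20 V, R_th = 4.12 kΩ

V_th is the open-circuit tap voltage: 35.6 × 4.82/(28.2 + 4.82) = 5.20 V.
With the supply zeroed, R1 and R2 appear in parallel from the tap: R_th = R1‖R2 = (28.2 × 4.82)/33.02 = 4.12 kΩ.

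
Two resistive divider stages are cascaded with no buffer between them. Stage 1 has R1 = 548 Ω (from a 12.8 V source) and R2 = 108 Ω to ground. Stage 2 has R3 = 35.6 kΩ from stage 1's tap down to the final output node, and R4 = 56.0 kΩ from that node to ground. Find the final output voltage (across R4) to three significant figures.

Stage 2 presents R3+R4 = 91600 Ω as a load on stage 1's tap.
Stage 1's lower leg becomes R2‖(R3+R4) = 107.9 Ω, so V_mid = 12.8 × 107.9/655.9 = 2.105 V.
Stage 2 is itself unloaded: V_out = V_mid × R4/(R3+R4) = 2.105 × 56000/91600 = 1.29 V.

V_out ≈ 1.29 V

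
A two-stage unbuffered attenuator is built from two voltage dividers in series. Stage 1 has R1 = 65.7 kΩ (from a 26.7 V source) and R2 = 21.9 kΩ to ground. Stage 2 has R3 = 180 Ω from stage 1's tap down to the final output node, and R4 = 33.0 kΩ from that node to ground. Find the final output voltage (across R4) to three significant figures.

V_out ≈ 4.44 V

Stage 2 presents R3+R4 = 33180 Ω as a load on stage 1's tap.
Stage 1's lower leg becomes R2‖(R3+R4) = 13190 Ω, so V_mid = 26.7 × 13190/78890 = 4.465 V.
Stage 2 is itself unloaded: V_out = V_mid × R4/(R3+R4) = 4.465 × 33000/33180 = 4.44 V.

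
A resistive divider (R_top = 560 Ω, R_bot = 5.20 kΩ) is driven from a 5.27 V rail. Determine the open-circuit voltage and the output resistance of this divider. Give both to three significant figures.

V_th is the open-circuit tap voltage: 5.27 × 5200/(560 + 5200) = 4.76 V.
With the supply zeroed, R_top and R_bot appear in parallel from the tap: R_th = R_top‖R_bot = (560 × 5200)/5760 = 506 Ω.

V_th = 4.76 V, R_th = 506 Ω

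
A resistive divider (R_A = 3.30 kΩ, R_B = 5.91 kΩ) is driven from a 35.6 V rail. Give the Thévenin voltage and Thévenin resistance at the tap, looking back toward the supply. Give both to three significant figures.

V_th is the open-circuit tap voltage: 35.6 × 5.91/(3.30 + 5.91) = 22.8 V.
With the supply zeroed, R_A and R_B appear in parallel from the tap: R_th = R_A‖R_B = (3.30 × 5.91)/9.210 = 2.12 kΩ.

V_th = 22.8 V, R_th = 2.12 kΩ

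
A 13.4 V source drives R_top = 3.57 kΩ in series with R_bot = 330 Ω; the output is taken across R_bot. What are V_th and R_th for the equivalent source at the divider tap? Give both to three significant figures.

V_th = 1.13 V, R_th = 302 Ω

V_th is the open-circuit tap voltage: 13.4 × 330/(3570 + 330) = 1.13 V.
With the supply zeroed, R_top and R_bot appear in parallel from the tap: R_th = R_top‖R_bot = (3570 × 330)/3900 = 302 Ω.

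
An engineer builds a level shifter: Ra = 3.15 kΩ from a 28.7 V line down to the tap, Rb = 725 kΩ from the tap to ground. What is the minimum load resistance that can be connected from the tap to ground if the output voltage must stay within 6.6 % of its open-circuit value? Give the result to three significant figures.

R_L(min) ≈ 44.4 kΩ

Output resistance R_th = Ra‖Rb = (3.15 × 725)/728.1 = 3.136 kΩ.
The fractional drop is R_th/(R_th + R_L); requiring this ≤ 0.0660 gives R_L ≥ R_th(1/0.0660 − 1) = 3.136 × 14.15 = 44.4 kΩ.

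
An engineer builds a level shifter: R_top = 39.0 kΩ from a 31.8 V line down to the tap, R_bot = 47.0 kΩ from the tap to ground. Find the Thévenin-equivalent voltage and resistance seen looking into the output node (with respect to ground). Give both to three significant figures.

V_th = 17.4 V, R_th = 21.3 kΩ

V_th is the open-circuit tap voltage: 31.8 × 47.0/(39.0 + 47.0) = 17.4 V.
With the supply zeroed, R_top and R_bot appear in parallel from the tap: R_th = R_top‖R_bot = (39.0 × 47.0)/86.00 = 21.3 kΩ.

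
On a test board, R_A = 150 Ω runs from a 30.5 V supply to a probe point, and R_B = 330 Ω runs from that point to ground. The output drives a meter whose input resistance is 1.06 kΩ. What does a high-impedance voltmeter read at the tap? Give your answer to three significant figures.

V_out ≈ 19.1 V

The load sits in parallel with R_B: R_B‖R_L = (330 × 1060) / (330 + 1060) = 251.7 Ω.
V_out = 30.5 × 251.7 / (150 + 251.7) = 30.5 × 251.7/401.7 = 19.1 V.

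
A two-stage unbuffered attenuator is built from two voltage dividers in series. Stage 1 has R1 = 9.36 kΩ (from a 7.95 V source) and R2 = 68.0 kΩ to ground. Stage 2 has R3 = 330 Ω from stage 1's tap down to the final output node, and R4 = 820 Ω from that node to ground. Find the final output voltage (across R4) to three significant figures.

Stage 2 presents R3+R4 = 1150 Ω as a load on stage 1's tap.
Stage 1's lower leg becomes R2‖(R3+R4) = 1131 Ω, so V_mid = 7.95 × 1131/10490 = 0.8570 V.
Stage 2 is itself unloaded: V_out = V_mid × R4/(R3+R4) = 0.8570 × 820/1150 = 0.611 V.

V_out ≈ 0.611 V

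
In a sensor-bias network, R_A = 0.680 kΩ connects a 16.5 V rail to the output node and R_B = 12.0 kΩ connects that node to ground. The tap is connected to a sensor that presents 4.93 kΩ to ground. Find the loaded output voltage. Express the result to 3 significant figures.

The load sits in parallel with R_B: R_B‖R_L = (12000 × 4930) / (12000 + 4930) = 3494 Ω.
V_out = 16.5 × 3494 / (680 + 3494) = 16.5 × 3494/4174 = 13.8 V.

V_out ≈ 13.8 V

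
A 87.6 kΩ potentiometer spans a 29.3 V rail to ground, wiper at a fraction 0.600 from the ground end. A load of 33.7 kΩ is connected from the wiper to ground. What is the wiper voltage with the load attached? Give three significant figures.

V ≈ 10.8 V

The wiper splits the pot into (1−α)R = 35.04 kΩ above and αR = 52.56 kΩ below.
Lower section ‖ load = 20.53 kΩ.
V_wiper = 29.3 × 20.53/(35.04 + 20.53) = 10.8 V.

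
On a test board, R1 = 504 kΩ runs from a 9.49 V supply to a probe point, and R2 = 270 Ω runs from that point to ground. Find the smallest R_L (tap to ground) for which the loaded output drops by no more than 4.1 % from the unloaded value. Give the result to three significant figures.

R_L(min) ≈ 6.31 kΩ

Output resistance R_th = R1‖R2 = (504000 × 270)/504300 = 269.9 Ω.
The fractional drop is R_th/(R_th + R_L); requiring this ≤ 0.0410 gives R_L ≥ R_th(1/0.0410 − 1) = 269.9 × 23.39 = 6.31 kΩ.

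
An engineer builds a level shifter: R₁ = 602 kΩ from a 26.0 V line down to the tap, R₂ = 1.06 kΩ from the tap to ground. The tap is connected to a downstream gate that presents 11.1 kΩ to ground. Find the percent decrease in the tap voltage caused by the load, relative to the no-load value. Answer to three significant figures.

8.70 %

The divider's output (Thévenin) resistance is R₁‖R₂ = 1.058 kΩ.
Fractional drop under load = R_th/(R_th + R_L) = 1.058 / (1.058 + 11.1) = 0.08703.
So the output falls by 8.70 %.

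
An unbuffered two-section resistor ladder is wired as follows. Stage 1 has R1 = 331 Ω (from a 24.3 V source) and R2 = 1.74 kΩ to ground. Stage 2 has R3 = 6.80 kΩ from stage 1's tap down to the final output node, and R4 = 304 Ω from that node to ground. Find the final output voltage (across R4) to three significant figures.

V_out ≈ 0.841 V

Stage 2 presents R3+R4 = 7104 Ω as a load on stage 1's tap.
Stage 1's lower leg becomes R2‖(R3+R4) = 1398 Ω, so V_mid = 24.3 × 1398/1729 = 19.65 V.
Stage 2 is itself unloaded: V_out = V_mid × R4/(R3+R4) = 19.65 × 304/7104 = 0.841 V.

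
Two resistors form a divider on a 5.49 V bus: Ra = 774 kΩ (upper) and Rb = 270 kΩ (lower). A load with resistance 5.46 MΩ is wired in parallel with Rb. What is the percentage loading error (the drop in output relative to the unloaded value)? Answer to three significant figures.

3.54 %

The divider's output (Thévenin) resistance is Ra‖Rb = 200.2 kΩ.
Fractional drop under load = R_th/(R_th + R_L) = 200.2 / (200.2 + 5460) = 0.03537.
So the output falls by 3.54 %.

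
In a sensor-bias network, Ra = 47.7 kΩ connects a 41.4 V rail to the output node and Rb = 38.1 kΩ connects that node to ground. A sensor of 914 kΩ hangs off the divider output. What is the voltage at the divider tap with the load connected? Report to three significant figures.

V_out ≈ 18.0 V

The load sits in parallel with Rb: Rb‖R_L = (38.1 × 914) / (38.1 + 914) = 36.58 kΩ.
V_out = 41.4 × 36.58 / (47.7 + 36.58) = 41.4 × 36.58/84.28 = 18.0 V.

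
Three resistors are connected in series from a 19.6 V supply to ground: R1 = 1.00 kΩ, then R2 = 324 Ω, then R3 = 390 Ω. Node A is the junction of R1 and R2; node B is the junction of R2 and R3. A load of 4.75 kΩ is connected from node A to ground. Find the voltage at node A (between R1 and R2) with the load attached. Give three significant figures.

V ≈ 7.51 V

Below node A the series string R2+R3 = 714.0 Ω sits in parallel with the 4750 Ω load: 620.7 Ω.
V_A = 19.6 × 620.7/(1000 + 620.7) = 7.51 V.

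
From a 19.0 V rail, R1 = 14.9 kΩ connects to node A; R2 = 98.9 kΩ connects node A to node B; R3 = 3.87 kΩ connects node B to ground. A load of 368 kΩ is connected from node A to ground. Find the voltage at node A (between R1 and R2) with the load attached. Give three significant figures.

Below node A the series string R2+R3 = 102.8 kΩ sits in parallel with the 368 kΩ load: 80.34 kΩ.
V_A = 19.0 × 80.34/(14.9 + 80.34) = 16.0 V.

V ≈ 16.0 V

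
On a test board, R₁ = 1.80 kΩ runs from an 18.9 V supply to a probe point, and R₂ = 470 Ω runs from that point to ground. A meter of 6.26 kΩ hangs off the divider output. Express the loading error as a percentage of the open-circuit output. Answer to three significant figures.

5.62 %

The divider's output (Thévenin) resistance is R₁‖R₂ = 372.7 Ω.
Fractional drop under load = R_th/(R_th + R_L) = 372.7 / (372.7 + 6260) = 0.05619.
So the output falls by 5.62 %.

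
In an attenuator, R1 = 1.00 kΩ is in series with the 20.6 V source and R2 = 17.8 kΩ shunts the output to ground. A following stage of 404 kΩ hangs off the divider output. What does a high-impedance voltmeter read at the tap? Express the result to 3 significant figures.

The load sits in parallel with R2: R2‖R_L = (17.8 × 404) / (17.8 + 404) = 17.05 kΩ.
V_out = 20.6 × 17.05 / (1.00 + 17.05) = 20.6 × 17.05/18.05 = 19.5 V.
(Unloaded it would have been 19.5 V.)

V_out ≈ 19.5 V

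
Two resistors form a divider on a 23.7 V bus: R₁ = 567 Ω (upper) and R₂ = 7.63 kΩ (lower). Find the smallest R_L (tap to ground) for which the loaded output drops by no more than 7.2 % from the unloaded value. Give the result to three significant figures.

R_L(min) ≈ 6.80 kΩ

Output resistance R_th = R₁‖R₂ = (567 × 7630)/8197 = 527.8 Ω.
The fractional drop is R_th/(R_th + R_L); requiring this ≤ 0.0720 gives R_L ≥ R_th(1/0.0720 − 1) = 527.8 × 12.89 = 6.80 kΩ.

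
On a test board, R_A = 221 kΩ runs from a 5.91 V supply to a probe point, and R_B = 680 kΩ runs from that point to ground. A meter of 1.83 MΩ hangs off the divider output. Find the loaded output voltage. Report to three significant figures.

V_out ≈ 4.09 V

The load sits in parallel with R_B: R_B‖R_L = (680 × 1830) / (680 + 1830) = 495.8 kΩ.
V_out = 5.91 × 495.8 / (221 + 495.8) = 5.91 × 495.8/716.8 = 4.09 V.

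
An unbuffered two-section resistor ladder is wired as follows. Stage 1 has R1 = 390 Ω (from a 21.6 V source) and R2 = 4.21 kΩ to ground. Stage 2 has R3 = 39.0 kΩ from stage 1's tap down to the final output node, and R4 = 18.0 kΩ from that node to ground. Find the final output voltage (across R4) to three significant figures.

Stage 2 presents R3+R4 = 57000 Ω as a load on stage 1's tap.
Stage 1's lower leg becomes R2‖(R3+R4) = 3920 Ω, so V_mid = 21.6 × 3920/4310 = 19.65 V.
Stage 2 is itself unloaded: V_out = V_mid × R4/(R3+R4) = 19.65 × 18000/57000 = 6.20 V.

V_out ≈ 6.20 V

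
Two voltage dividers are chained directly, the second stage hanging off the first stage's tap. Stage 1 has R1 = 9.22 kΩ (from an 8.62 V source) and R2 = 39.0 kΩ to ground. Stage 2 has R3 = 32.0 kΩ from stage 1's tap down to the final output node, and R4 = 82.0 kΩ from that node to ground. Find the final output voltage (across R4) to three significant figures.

Stage 2 presents R3+R4 = 114.0 kΩ as a load on stage 1's tap.
Stage 1's lower leg becomes R2‖(R3+R4) = 29.06 kΩ, so V_mid = 8.62 × 29.06/38.28 = 6.544 V.
Stage 2 is itself unloaded: V_out = V_mid × R4/(R3+R4) = 6.544 × 82.0/114.0 = 4.71 V.

V_out ≈ 4.71 V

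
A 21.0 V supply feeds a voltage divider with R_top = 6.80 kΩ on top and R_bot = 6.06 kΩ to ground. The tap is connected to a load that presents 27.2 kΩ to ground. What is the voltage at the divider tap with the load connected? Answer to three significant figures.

V_out ≈ 8.85 V

The load sits in parallel with R_bot: R_bot‖R_L = (6.06 × 27.2) / (6.06 + 27.2) = 4.956 kΩ.
V_out = 21.0 × 4.956 / (6.80 + 4.956) = 21.0 × 4.956/11.76 = 8.85 V.
(Unloaded it would have been 9.90 V.)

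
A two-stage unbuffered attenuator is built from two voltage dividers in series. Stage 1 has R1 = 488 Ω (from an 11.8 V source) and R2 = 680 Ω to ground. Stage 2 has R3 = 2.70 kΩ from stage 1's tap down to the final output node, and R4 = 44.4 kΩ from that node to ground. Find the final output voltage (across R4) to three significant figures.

Stage 2 presents R3+R4 = 47100 Ω as a load on stage 1's tap.
Stage 1's lower leg becomes R2‖(R3+R4) = 670.3 Ω, so V_mid = 11.8 × 670.3/1158 = 6.829 V.
Stage 2 is itself unloaded: V_out = V_mid × R4/(R3+R4) = 6.829 × 44400/47100 = 6.44 V.

V_out ≈ 6.44 V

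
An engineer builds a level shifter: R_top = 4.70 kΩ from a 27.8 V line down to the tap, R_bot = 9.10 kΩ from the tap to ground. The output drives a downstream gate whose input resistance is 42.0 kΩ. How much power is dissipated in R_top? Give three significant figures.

P ≈ 24.5 mW

Total resistance from the source is R_top + (R_bot‖R_L) = 12.18 kΩ, so I = 27.8/12.18 kΩ = 2.283 mA.
P = I²·R_top = (2.283 mA)² × 4.70 kΩ = 24.5 mW.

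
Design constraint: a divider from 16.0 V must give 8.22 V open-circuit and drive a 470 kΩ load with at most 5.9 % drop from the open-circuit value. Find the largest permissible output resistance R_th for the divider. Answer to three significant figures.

Loading drop = R_th/(R_th + R_L) ≤ 0.0590, so R_th ≤ R_L · ε/(1−ε) = 470 kΩ × 0.0590/0.9410 = 29.5 kΩ.

R_th ≤ 29.5 kΩ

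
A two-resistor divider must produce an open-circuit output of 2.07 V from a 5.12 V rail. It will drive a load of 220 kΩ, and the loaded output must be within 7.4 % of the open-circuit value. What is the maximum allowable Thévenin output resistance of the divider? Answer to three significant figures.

R_th ≤ 17.6 kΩ

Loading drop = R_th/(R_th + R_L) ≤ 0.0740, so R_th ≤ R_L · ε/(1−ε) = 220 kΩ × 0.0740/0.9260 = 17.6 kΩ.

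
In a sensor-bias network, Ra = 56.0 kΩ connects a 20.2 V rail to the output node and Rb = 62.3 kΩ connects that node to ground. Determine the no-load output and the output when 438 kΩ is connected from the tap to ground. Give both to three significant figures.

Unloaded: 10.6 V; loaded: 9.97 V

Open-circuit: V = 20.2 × 62.3/(56.0 + 62.3) = 10.6 V.
With the load, Rb becomes Rb‖R_L = 54.54 kΩ, so V = 20.2 × 54.54/110.5 = 9.97 V.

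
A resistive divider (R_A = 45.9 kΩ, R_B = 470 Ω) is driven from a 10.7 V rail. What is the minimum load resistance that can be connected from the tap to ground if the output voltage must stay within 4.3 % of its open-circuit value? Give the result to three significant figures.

Output resistance R_th = R_A‖R_B = (45900 × 470)/46370 = 465.2 Ω.
The fractional drop is R_th/(R_th + R_L); requiring this ≤ 0.0430 gives R_L ≥ R_th(1/0.0430 − 1) = 465.2 × 22.26 = 10.4 kΩ.

R_L(min) ≈ 10.4 kΩ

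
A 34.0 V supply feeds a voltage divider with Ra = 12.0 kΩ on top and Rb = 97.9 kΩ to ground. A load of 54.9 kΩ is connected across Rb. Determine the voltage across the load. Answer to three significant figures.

The load sits in parallel with Rb: Rb‖R_L = (97.9 × 54.9) / (97.9 + 54.9) = 35.17 kΩ.
V_out = 34.0 × 35.17 / (12.0 + 35.17) = 34.0 × 35.17/47.17 = 25.4 V.
(Unloaded it would have been 30.3 V.)

V_out ≈ 25.4 V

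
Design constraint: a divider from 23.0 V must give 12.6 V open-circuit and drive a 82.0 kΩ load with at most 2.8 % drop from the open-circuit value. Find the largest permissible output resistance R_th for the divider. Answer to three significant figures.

R_th ≤ 2.36 kΩ

Loading drop = R_th/(R_th + R_L) ≤ 0.0280, so R_th ≤ R_L · ε/(1−ε) = 82.0 kΩ × 0.0280/0.9720 = 2.36 kΩ.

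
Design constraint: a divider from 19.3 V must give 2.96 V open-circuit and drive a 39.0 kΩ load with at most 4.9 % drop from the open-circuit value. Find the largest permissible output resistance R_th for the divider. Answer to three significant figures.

R_th ≤ 2.01 kΩ

Loading drop = R_th/(R_th + R_L) ≤ 0.0490, so R_th ≤ R_L · ε/(1−ε) = 39.0 kΩ × 0.0490/0.9510 = 2.01 kΩ.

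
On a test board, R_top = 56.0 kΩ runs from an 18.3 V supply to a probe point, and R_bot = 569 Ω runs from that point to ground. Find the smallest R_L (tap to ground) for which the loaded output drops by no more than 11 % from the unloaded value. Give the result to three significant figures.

R_L(min) ≈ 4.56 kΩ

Output resistance R_th = R_top‖R_bot = (56000 × 569)/56570 = 563.3 Ω.
The fractional drop is R_th/(R_th + R_L); requiring this ≤ 0.110 gives R_L ≥ R_th(1/0.110 − 1) = 563.3 × 8.091 = 4.56 kΩ.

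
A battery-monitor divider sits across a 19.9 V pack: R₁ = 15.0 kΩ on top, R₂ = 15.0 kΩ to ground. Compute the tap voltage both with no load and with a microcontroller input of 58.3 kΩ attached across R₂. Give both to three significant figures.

Open-circuit: V = 19.9 × 15.0/(15.0 + 15.0) = 9.95 V.
With the load, R₂ becomes R₂‖R_L = 11.93 kΩ, so V = 19.9 × 11.93/26.93 = 8.82 V.

Unloaded: 9.95 V; loaded: 8.82 V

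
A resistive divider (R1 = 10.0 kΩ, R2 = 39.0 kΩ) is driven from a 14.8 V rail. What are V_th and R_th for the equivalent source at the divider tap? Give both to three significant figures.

V_th is the open-circuit tap voltage: 14.8 × 39.0/(10.0 + 39.0) = 11.8 V.
With the supply zeroed, R1 and R2 appear in parallel from the tap: R_th = R1‖R2 = (10.0 × 39.0)/49.00 = 7.96 kΩ.

V_th = 11.8 V, R_th = 7.96 kΩ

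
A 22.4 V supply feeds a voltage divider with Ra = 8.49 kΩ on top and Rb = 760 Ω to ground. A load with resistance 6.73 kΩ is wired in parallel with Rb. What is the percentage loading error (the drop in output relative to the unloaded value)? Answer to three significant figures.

9.39 %

The divider's output (Thévenin) resistance is Ra‖Rb = 697.6 Ω.
Fractional drop under load = R_th/(R_th + R_L) = 697.6 / (697.6 + 6730) = 0.09391.
So the output falls by 9.39 %.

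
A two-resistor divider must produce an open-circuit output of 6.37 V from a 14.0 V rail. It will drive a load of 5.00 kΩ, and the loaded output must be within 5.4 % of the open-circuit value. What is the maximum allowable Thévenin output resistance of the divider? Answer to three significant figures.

Loading drop = R_th/(R_th + R_L) ≤ 0.0540, so R_th ≤ R_L · ε/(1−ε) = 5.00 kΩ × 0.0540/0.9460 = 285 Ω.

R_th ≤ 285 Ω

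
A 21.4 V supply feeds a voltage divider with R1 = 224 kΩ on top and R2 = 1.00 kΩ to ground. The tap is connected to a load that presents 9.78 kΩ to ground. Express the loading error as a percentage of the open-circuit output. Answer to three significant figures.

The divider's output (Thévenin) resistance is R1‖R2 = 0.9956 kΩ.
Fractional drop under load = R_th/(R_th + R_L) = 0.9956 / (0.9956 + 9.78) = 0.09239.
So the output falls by 9.24 %.

9.24 %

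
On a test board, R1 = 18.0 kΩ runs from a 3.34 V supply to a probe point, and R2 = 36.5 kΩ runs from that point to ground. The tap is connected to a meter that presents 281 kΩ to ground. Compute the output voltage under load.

V_out ≈ 2.14 V

The load sits in parallel with R2: R2‖R_L = (36.5 × 281) / (36.5 + 281) = 32.30 kΩ.
V_out = 3.34 × 32.30 / (18.0 + 32.30) = 3.34 × 32.30/50.30 = 2.14 V.
(Unloaded it would have been 2.24 V.)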